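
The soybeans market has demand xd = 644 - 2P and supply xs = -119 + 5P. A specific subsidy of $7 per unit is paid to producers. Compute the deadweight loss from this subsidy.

Deadweight loss = $35

Pre-subsidy: 644 - 2P = -119 + 5P gives P* = 109, x* = 426.
With the subsidy, sellers receive Ps = Pb + 7 for each unit, where Pb is the price buyers pay.
Supply in terms of Pb becomes xs = -119 + 5(Pb + 7) = -84 + 5Pb. Setting this equal to demand: 644 - 2Pb = -84 + 5Pb, so Pb = 104.
Sellers receive Ps = 104 + 7 = 111; x' = 644 − 2·104 = 436.
The subsidy expands output by 436 − 426 = 10 past the efficient level; on those units the gap between marginal cost and willingness to pay runs from 0 up to 7.
DWL = ½ × 7 × 10 = 35.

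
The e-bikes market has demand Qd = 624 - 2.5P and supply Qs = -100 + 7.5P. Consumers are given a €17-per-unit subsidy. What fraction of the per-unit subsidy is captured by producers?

Producer share = 0.25

Pre-subsidy: 624 - 2.5P = -100 + 7.5P gives P* = 72.4, Q* = 443.
With the rebate, buyers effectively pay Pb = Ps − 17, where Ps is the price sellers receive.
Demand in terms of Ps becomes Qd = 624 − 2.5(Ps − 17) = 666.5 - 2.5Ps. Setting this equal to supply: 666.5 - 2.5Ps = -100 + 7.5Ps, so Ps = 76.65.
Buyers pay Pb = 76.65 − 17 = 59.65; Q' = -100 + 7.5·76.65 = 474.875.
Buyers' price falls by P* − Pb = 72.4 − 59.65 = 12.75; sellers' price rises by Ps − P* = 76.65 − 72.4 = 4.25.
So producers capture 4.25/17 = 0.25 of each unit of subsidy.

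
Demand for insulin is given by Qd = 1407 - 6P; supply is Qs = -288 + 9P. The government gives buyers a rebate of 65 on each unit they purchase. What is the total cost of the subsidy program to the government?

Pre-subsidy: 1407 - 6P = -288 + 9P gives P* = 113, Q* = 729.
With the rebate, buyers effectively pay Pb = Ps − 65, where Ps is the price sellers receive.
Demand in terms of Ps becomes Qd = 1407 − 6(Ps − 65) = 1797 - 6Ps. Setting this equal to supply: 1797 - 6Ps = -288 + 9Ps, so Ps = 139.
Buyers pay Pb = 139 − 65 = 74; Q' = -288 + 9·139 = 963.
Government outlay = subsidy × quantity = 65 × 963 = 62595.

Government cost = 62595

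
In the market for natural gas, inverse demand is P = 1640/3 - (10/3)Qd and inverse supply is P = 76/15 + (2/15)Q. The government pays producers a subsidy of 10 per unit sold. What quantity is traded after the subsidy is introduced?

Q' = 4137/26

Pre-subsidy: 1640/3 - (10/3)Q = 76/15 + (2/15)Q gives Q* = 2031/13 and P* = 1010/39.
With the subsidy, sellers receive Ps = Pb + 10 for each unit, where Pb is the price buyers pay.
On the curves, Pb = 1640/3 - (10/3)Q and Ps = 76/15 + (2/15)Q; the wedge Ps − Pb = 10 gives 76/15 + (2/15)Q − (1640/3 - (10/3)Q) = 10, so Q' = 4137/26.
Then Pb = 1640/3 − (10/3)·(4137/26) = 635/39 and Ps = 76/15 + (2/15)·(4137/26) = 1025/39.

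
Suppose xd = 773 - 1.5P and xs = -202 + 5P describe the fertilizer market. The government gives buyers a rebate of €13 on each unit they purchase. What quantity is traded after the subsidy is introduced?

x' = 563

Pre-subsidy: 773 - 1.5P = -202 + 5P gives P* = 150, x* = 548.
With the rebate, buyers effectively pay Pb = Ps − 13, where Ps is the price sellers receive.
Demand in terms of Ps becomes xd = 773 − 1.5(Ps − 13) = 792.5 - 1.5Ps. Setting this equal to supply: 792.5 - 1.5Ps = -202 + 5Ps, so Ps = 153.
Buyers pay Pb = 153 − 13 = 140; x' = -202 + 5·153 = 563.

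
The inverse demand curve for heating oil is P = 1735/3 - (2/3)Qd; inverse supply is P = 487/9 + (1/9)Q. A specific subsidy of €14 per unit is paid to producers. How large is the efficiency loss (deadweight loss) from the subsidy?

Pre-subsidy: 1735/3 - (2/3)Q = 487/9 + (1/9)Q gives Q* = 674 and P* = 129.
With the subsidy, sellers receive Ps = Pb + 14 for each unit, where Pb is the price buyers pay.
On the curves, Pb = 1735/3 - (2/3)Q and Ps = 487/9 + (1/9)Q; the wedge Ps − Pb = 14 gives 487/9 + (1/9)Q − (1735/3 - (2/3)Q) = 14, so Q' = 692.
Then Pb = 1735/3 − (2/3)·692 = 117 and Ps = 487/9 + (1/9)·692 = 131.
The subsidy expands output by 692 − 674 = 18 past the efficient level; on those units the gap between marginal cost and willingness to pay runs from 0 up to 14.
DWL = ½ × 14 × 18 = 126.

Deadweight loss = €126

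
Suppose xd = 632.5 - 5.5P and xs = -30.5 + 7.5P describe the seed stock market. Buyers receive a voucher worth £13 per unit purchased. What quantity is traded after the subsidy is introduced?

x' = 393.25

Pre-subsidy: 632.5 - 5.5P = -30.5 + 7.5P gives P* = 51, x* = 352.
With the rebate, buyers effectively pay Pb = Ps − 13, where Ps is the price sellers receive.
Demand in terms of Ps becomes xd = 632.5 − 5.5(Ps − 13) = 704 - 5.5Ps. Setting this equal to supply: 704 - 5.5Ps = -30.5 + 7.5Ps, so Ps = 56.5.
Buyers pay Pb = 56.5 − 13 = 43.5; x' = -30.5 + 7.5·56.5 = 393.25.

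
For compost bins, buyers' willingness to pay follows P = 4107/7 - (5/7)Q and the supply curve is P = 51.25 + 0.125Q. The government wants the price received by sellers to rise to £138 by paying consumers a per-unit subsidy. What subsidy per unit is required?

At a seller price of 138, quantity supplied is -410 + 8·138 = 694.
Buyers absorb 694 only when they pay Pb = 4107/7 − (5/7)·694 = 91.
s = Ps − Pb = 138 − 91 = 47.

Required subsidy s = £47 per unit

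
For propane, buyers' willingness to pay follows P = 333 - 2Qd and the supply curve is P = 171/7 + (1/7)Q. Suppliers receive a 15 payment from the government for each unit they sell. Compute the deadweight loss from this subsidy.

Pre-subsidy: 333 - 2Q = 171/7 + (1/7)Q gives Q* = 144 and P* = 45.
With the subsidy, sellers receive Ps = Pb + 15 for each unit, where Pb is the price buyers pay.
On the curves, Pb = 333 - 2Q and Ps = 171/7 + (1/7)Q; the wedge Ps − Pb = 15 gives 171/7 + (1/7)Q − (333 - 2Q) = 15, so Q' = 151.
Then Pb = 333 − 2·151 = 31 and Ps = 171/7 + (1/7)·151 = 46.
The subsidy expands output by 151 − 144 = 7 past the efficient level; on those units the gap between marginal cost and willingness to pay runs from 0 up to 15.
DWL = ½ × 15 × 7 = 52.5.

Deadweight loss = 52.5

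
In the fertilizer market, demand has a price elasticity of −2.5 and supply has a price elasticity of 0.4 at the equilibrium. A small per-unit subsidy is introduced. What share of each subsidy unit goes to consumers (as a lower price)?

Consumer share = 4/29

For a small subsidy around the equilibrium, the benefit split depends on the relative slopes, which at a point are proportional to the elasticities.
Buyer share = εs/(εs + |εd|) = 0.4/(0.4 + 2.5) = 4/29; seller share = |εd|/(εs + |εd|) = 25/29.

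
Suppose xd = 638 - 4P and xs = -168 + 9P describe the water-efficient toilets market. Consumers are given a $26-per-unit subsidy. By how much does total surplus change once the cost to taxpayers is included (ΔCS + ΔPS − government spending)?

Pre-subsidy: 638 - 4P = -168 + 9P gives P* = 62, x* = 390.
With the rebate, buyers effectively pay Pb = Ps − 26, where Ps is the price sellers receive.
Demand in terms of Ps becomes xd = 638 − 4(Ps − 26) = 742 - 4Ps. Setting this equal to supply: 742 - 4Ps = -168 + 9Ps, so Ps = 70.
Buyers pay Pb = 70 − 26 = 44; x' = -168 + 9·70 = 462.
ΔCS = ½(390 + 462)(62 − 44) = 7668; ΔPS = ½(390 + 462)(70 − 62) = 3408.
Government spending = 26 × 462 = 12012.
Net change = 7668 + 3408 − 12012 = -936. The loss equals the DWL triangle ½·26·72.

Net change in total surplus = -$936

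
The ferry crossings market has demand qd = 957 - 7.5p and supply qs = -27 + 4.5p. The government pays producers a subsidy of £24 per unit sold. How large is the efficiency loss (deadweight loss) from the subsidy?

Pre-subsidy: 957 - 7.5p = -27 + 4.5p gives p* = 82, q* = 342.
With the subsidy, sellers receive ps = pb + 24 for each unit, where pb is the price buyers pay.
Supply in terms of pb becomes qs = -27 + 4.5(pb + 24) = 81 + 4.5pb. Setting this equal to demand: 957 - 7.5pb = 81 + 4.5pb, so pb = 73.
Sellers receive ps = 73 + 24 = 97; q' = 957 − 7.5·73 = 409.5.
The subsidy expands output by 409.5 − 342 = 67.5 past the efficient level; on those units the gap between marginal cost and willingness to pay runs from 0 up to 24.
DWL = ½ × 24 × 67.5 = 810.

Deadweight loss = £810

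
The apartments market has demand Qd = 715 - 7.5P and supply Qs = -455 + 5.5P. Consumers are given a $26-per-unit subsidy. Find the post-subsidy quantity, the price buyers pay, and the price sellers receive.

Q' = 122.5; buyers pay $79; sellers receive $105

Pre-subsidy: 715 - 7.5P = -455 + 5.5P gives P* = 90, Q* = 40.
With the rebate, buyers effectively pay Pb = Ps − 26, where Ps is the price sellers receive.
Demand in terms of Ps becomes Qd = 715 − 7.5(Ps − 26) = 910 - 7.5Ps. Setting this equal to supply: 910 - 7.5Ps = -455 + 5.5Ps, so Ps = 105.
Buyers pay Pb = 105 − 26 = 79; Q' = -455 + 5.5·105 = 122.5.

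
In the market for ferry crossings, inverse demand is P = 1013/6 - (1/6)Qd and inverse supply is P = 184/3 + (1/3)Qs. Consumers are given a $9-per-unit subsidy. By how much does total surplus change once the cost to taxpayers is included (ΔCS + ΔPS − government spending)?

Net change in total surplus = -$81

Pre-subsidy: 1013/6 - (1/6)Q = 184/3 + (1/3)Q gives Q* = 215 and P* = 133.
With the rebate, buyers effectively pay Pb = Ps − 9, where Ps is the price sellers receive.
On the curves, Pb = 1013/6 - (1/6)Q and Ps = 184/3 + (1/3)Q; the wedge Ps − Pb = 9 gives 184/3 + (1/3)Q − (1013/6 - (1/6)Q) = 9, so Q' = 233.
Then Pb = 1013/6 − (1/6)·233 = 130 and Ps = 184/3 + (1/3)·233 = 139.
ΔCS = ½(215 + 233)(133 − 130) = 672; ΔPS = ½(215 + 233)(139 − 133) = 1344.
Government spending = 9 × 233 = 2097.
Net change = 672 + 1344 − 2097 = -81. The loss equals the DWL triangle ½·9·18.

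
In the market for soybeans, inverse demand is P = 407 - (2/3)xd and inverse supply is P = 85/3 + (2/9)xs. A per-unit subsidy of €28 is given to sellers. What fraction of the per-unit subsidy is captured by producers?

Pre-subsidy: 407 - (2/3)x = 85/3 + (2/9)x gives x* = 426 and P* = 123.
With the subsidy, sellers receive Ps = Pb + 28 for each unit, where Pb is the price buyers pay.
On the curves, Pb = 407 - (2/3)x and Ps = 85/3 + (2/9)x; the wedge Ps − Pb = 28 gives 85/3 + (2/9)x − (407 - (2/3)x) = 28, so x' = 457.5.
Then Pb = 407 − (2/3)·457.5 = 102 and Ps = 85/3 + (2/9)·457.5 = 130.
Buyers' price falls by P* − Pb = 123 − 102 = 21; sellers' price rises by Ps − P* = 130 − 123 = 7.
So producers capture 7/28 = 0.25 of each unit of subsidy.

Producer share = 0.25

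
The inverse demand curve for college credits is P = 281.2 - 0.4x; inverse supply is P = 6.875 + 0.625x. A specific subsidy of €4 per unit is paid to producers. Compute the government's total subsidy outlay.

Government cost = 44532/41

Pre-subsidy: 281.2 - 0.4x = 6.875 + 0.625x gives x* = 10973/41 and P* = 7140/41.
With the subsidy, sellers receive Ps = Pb + 4 for each unit, where Pb is the price buyers pay.
On the curves, Pb = 281.2 - 0.4x and Ps = 6.875 + 0.625x; the wedge Ps − Pb = 4 gives 6.875 + 0.625x − (281.2 - 0.4x) = 4, so x' = 11133/41.
Then Pb = 281.2 − 0.4·(11133/41) = 7076/41 and Ps = 6.875 + 0.625·(11133/41) = 7240/41.
Government outlay = subsidy × quantity = 4 × 11133/41 = 44532/41.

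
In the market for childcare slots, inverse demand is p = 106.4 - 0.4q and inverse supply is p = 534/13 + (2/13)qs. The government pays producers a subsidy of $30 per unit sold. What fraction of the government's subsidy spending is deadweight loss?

DWL / government spending = 975/6196

Pre-subsidy: 106.4 - 0.4q = 534/13 + (2/13)q gives q* = 2123/18 and p* = 533/9.
With the subsidy, sellers receive ps = pb + 30 for each unit, where pb is the price buyers pay.
On the curves, pb = 106.4 - 0.4q and ps = 534/13 + (2/13)q; the wedge ps − pb = 30 gives 534/13 + (2/13)q − (106.4 - 0.4q) = 30, so q' = 1549/9.
Then pb = 106.4 − 0.4·(1549/9) = 338/9 and ps = 534/13 + (2/13)·(1549/9) = 608/9.
ΔCS = ½(2123/18 + 1549/9)(533/9 − 338/9) = 339365/108; ΔPS = ½(2123/18 + 1549/9)(608/9 − 533/9) = 130525/108.
Government spending = 30 × 1549/9 = 15490/3.
DWL = ½ × 30 × (1549/9 − 2123/18) = 812.5; fraction = 812.5 / (15490/3) = 975/6196.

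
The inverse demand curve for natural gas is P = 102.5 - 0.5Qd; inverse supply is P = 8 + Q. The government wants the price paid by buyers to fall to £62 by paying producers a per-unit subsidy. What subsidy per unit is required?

Required subsidy s = £27 per unit

At a buyer price of 62, quantity demanded is 205 − 2·62 = 81.
Sellers supply 81 only when they receive Ps = 8 + 1·81 = 89.
s = Ps − Pb = 89 − 62 = 27.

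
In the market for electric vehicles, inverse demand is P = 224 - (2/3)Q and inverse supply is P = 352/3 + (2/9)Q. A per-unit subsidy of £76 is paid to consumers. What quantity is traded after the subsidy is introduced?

Pre-subsidy: 224 - (2/3)Q = 352/3 + (2/9)Q gives Q* = 120 and P* = 144.
With the rebate, buyers effectively pay Pb = Ps − 76, where Ps is the price sellers receive.
On the curves, Pb = 224 - (2/3)Q and Ps = 352/3 + (2/9)Q; the wedge Ps − Pb = 76 gives 352/3 + (2/9)Q − (224 - (2/3)Q) = 76, so Q' = 205.5.
Then Pb = 224 − (2/3)·205.5 = 87 and Ps = 352/3 + (2/9)·205.5 = 163.

Q' = 205.5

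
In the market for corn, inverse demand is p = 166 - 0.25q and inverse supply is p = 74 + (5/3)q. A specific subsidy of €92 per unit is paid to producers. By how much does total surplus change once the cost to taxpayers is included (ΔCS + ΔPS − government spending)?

Net change in total surplus = -€2208

Pre-subsidy: 166 - 0.25q = 74 + (5/3)q gives q* = 48 and p* = 154.
With the subsidy, sellers receive ps = pb + 92 for each unit, where pb is the price buyers pay.
On the curves, pb = 166 - 0.25q and ps = 74 + (5/3)q; the wedge ps − pb = 92 gives 74 + (5/3)q − (166 - 0.25q) = 92, so q' = 96.
Then pb = 166 − 0.25·96 = 142 and ps = 74 + (5/3)·96 = 234.
ΔCS = ½(48 + 96)(154 − 142) = 864; ΔPS = ½(48 + 96)(234 − 154) = 5760.
Government spending = 92 × 96 = 8832.
Net change = 864 + 5760 − 8832 = -2208. The loss equals the DWL triangle ½·92·48.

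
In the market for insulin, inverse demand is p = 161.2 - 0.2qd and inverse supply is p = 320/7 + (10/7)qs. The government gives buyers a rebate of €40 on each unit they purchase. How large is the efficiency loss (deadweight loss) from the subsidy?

Pre-subsidy: 161.2 - 0.2q = 320/7 + (10/7)q gives q* = 4042/57 and p* = 8380/57.
With the rebate, buyers effectively pay pb = ps − 40, where ps is the price sellers receive.
On the curves, pb = 161.2 - 0.2q and ps = 320/7 + (10/7)q; the wedge ps − pb = 40 gives 320/7 + (10/7)q − (161.2 - 0.2q) = 40, so q' = 1814/19.
Then pb = 161.2 − 0.2·(1814/19) = 2700/19 and ps = 320/7 + (10/7)·(1814/19) = 3460/19.
The subsidy expands output by 1814/19 − 4042/57 = 1400/57 past the efficient level; on those units the gap between marginal cost and willingness to pay runs from 0 up to 40.
DWL = ½ × 40 × 1400/57 = 28000/57.

Deadweight loss = 28000/57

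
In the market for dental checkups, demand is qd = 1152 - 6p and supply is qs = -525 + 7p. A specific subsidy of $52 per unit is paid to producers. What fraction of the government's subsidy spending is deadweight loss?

Pre-subsidy: 1152 - 6p = -525 + 7p gives p* = 129, q* = 378.
With the subsidy, sellers receive ps = pb + 52 for each unit, where pb is the price buyers pay.
Supply in terms of pb becomes qs = -525 + 7(pb + 52) = -161 + 7pb. Setting this equal to demand: 1152 - 6pb = -161 + 7pb, so pb = 101.
Sellers receive ps = 101 + 52 = 153; q' = 1152 − 6·101 = 546.
ΔCS = ½(378 + 546)(129 − 101) = 12936; ΔPS = ½(378 + 546)(153 − 129) = 11088.
Government spending = 52 × 546 = 28392.
DWL = ½ × 52 × (546 − 378) = 4368; fraction = 4368 / 28392 = 2/13.

DWL / government spending = 2/13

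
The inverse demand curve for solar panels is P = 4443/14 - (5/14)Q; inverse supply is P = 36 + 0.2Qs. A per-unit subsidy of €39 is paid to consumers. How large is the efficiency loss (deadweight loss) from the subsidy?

Deadweight loss = €1365

Pre-subsidy: 4443/14 - (5/14)Q = 36 + 0.2Q gives Q* = 505 and P* = 137.
With the rebate, buyers effectively pay Pb = Ps − 39, where Ps is the price sellers receive.
On the curves, Pb = 4443/14 - (5/14)Q and Ps = 36 + 0.2Q; the wedge Ps − Pb = 39 gives 36 + 0.2Q − (4443/14 - (5/14)Q) = 39, so Q' = 575.
Then Pb = 4443/14 − (5/14)·575 = 112 and Ps = 36 + 0.2·575 = 151.
The subsidy expands output by 575 − 505 = 70 past the efficient level; on those units the gap between marginal cost and willingness to pay runs from 0 up to 39.
DWL = ½ × 39 × 70 = 1365.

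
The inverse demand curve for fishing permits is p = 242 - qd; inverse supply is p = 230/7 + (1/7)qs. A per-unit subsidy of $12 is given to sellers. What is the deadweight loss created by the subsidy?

Deadweight loss = $63

Pre-subsidy: 242 - q = 230/7 + (1/7)q gives q* = 183 and p* = 59.
With the subsidy, sellers receive ps = pb + 12 for each unit, where pb is the price buyers pay.
On the curves, pb = 242 - q and ps = 230/7 + (1/7)q; the wedge ps − pb = 12 gives 230/7 + (1/7)q − (242 - q) = 12, so q' = 193.5.
Then pb = 242 − 1·193.5 = 48.5 and ps = 230/7 + (1/7)·193.5 = 60.5.
The subsidy expands output by 193.5 − 183 = 10.5 past the efficient level; on those units the gap between marginal cost and willingness to pay runs from 0 up to 12.
DWL = ½ × 12 × 10.5 = 63.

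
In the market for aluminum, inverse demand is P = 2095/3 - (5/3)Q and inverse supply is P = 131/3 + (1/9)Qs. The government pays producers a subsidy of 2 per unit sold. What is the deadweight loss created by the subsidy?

Pre-subsidy: 2095/3 - (5/3)Q = 131/3 + (1/9)Q gives Q* = 368.25 and P* = 1015/12.
With the subsidy, sellers receive Ps = Pb + 2 for each unit, where Pb is the price buyers pay.
On the curves, Pb = 2095/3 - (5/3)Q and Ps = 131/3 + (1/9)Q; the wedge Ps − Pb = 2 gives 131/3 + (1/9)Q − (2095/3 - (5/3)Q) = 2, so Q' = 369.375.
Then Pb = 2095/3 − (5/3)·369.375 = 1985/24 and Ps = 131/3 + (1/9)·369.375 = 2033/24.
The subsidy expands output by 369.375 − 368.25 = 1.125 past the efficient level; on those units the gap between marginal cost and willingness to pay runs from 0 up to 2.
DWL = ½ × 2 × 1.125 = 1.125.

Deadweight loss = 1.125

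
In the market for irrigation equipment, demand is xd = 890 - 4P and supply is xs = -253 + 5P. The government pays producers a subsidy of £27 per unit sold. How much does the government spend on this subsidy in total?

Government cost = £11934

Pre-subsidy: 890 - 4P = -253 + 5P gives P* = 127, x* = 382.
With the subsidy, sellers receive Ps = Pb + 27 for each unit, where Pb is the price buyers pay.
Supply in terms of Pb becomes xs = -253 + 5(Pb + 27) = -118 + 5Pb. Setting this equal to demand: 890 - 4Pb = -118 + 5Pb, so Pb = 112.
Sellers receive Ps = 112 + 27 = 139; x' = 890 − 4·112 = 442.
Government outlay = subsidy × quantity = 27 × 442 = 11934.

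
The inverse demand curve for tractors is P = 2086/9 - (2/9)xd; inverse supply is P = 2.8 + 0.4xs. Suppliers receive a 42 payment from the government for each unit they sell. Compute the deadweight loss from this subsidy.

Deadweight loss = 1417.5

Pre-subsidy: 2086/9 - (2/9)x = 2.8 + 0.4x gives x* = 368 and P* = 150.
With the subsidy, sellers receive Ps = Pb + 42 for each unit, where Pb is the price buyers pay.
On the curves, Pb = 2086/9 - (2/9)x and Ps = 2.8 + 0.4x; the wedge Ps − Pb = 42 gives 2.8 + 0.4x − (2086/9 - (2/9)x) = 42, so x' = 435.5.
Then Pb = 2086/9 − (2/9)·435.5 = 135 and Ps = 2.8 + 0.4·435.5 = 177.
The subsidy expands output by 435.5 − 368 = 67.5 past the efficient level; on those units the gap between marginal cost and willingness to pay runs from 0 up to 42.
DWL = ½ × 42 × 67.5 = 1417.5.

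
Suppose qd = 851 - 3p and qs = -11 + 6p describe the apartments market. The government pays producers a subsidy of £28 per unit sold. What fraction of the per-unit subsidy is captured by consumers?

Pre-subsidy: 851 - 3p = -11 + 6p gives p* = 862/9, q* = 1691/3.
With the subsidy, sellers receive ps = pb + 28 for each unit, where pb is the price buyers pay.
Supply in terms of pb becomes qs = -11 + 6(pb + 28) = 157 + 6pb. Setting this equal to demand: 851 - 3pb = 157 + 6pb, so pb = 694/9.
Sellers receive ps = 694/9 + 28 = 946/9; q' = 851 − 3·(694/9) = 1859/3.
Buyers' price falls by p* − pb = 862/9 − 694/9 = 56/3; sellers' price rises by ps − p* = 946/9 − 862/9 = 28/3.
So consumers capture (56/3)/28 = 2/3 of each unit of subsidy.

Consumer share = 2/3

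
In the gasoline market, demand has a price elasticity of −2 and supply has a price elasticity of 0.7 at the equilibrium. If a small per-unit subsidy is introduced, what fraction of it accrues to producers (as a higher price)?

Producer share = 20/27

For a small subsidy around the equilibrium, the benefit split depends on the relative slopes, which at a point are proportional to the elasticities.
Buyer share = εs/(εs + |εd|) = 0.7/(0.7 + 2) = 7/27; seller share = |εd|/(εs + |εd|) = 20/27.
So producers capture 20/27 of the subsidy.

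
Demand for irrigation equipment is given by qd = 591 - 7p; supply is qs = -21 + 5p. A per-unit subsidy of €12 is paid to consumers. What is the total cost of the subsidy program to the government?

Government cost = €3228

Pre-subsidy: 591 - 7p = -21 + 5p gives p* = 51, q* = 234.
With the rebate, buyers effectively pay pb = ps − 12, where ps is the price sellers receive.
Demand in terms of ps becomes qd = 591 − 7(ps − 12) = 675 - 7ps. Setting this equal to supply: 675 - 7ps = -21 + 5ps, so ps = 58.
Buyers pay pb = 58 − 12 = 46; q' = -21 + 5·58 = 269.
Government outlay = subsidy × quantity = 12 × 269 = 3228.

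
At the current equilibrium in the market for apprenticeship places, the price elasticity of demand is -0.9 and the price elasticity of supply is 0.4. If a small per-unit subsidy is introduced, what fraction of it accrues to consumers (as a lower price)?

For a small subsidy around the equilibrium, the benefit split depends on the relative slopes, which at a point are proportional to the elasticities.
Buyer share = εs/(εs + |εd|) = 0.4/(0.4 + 0.9) = 4/13; seller share = |εd|/(εs + |εd|) = 9/13.

Consumer share = 4/13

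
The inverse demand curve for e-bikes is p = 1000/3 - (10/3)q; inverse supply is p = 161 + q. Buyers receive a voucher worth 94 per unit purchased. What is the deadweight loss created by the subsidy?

Deadweight loss = 13254/13

Pre-subsidy: 1000/3 - (10/3)q = 161 + q gives q* = 517/13 and p* = 2610/13.
With the rebate, buyers effectively pay pb = ps − 94, where ps is the price sellers receive.
On the curves, pb = 1000/3 - (10/3)q and ps = 161 + q; the wedge ps − pb = 94 gives 161 + q − (1000/3 - (10/3)q) = 94, so q' = 799/13.
Then pb = 1000/3 − (10/3)·(799/13) = 1670/13 and ps = 161 + 1·(799/13) = 2892/13.
The subsidy expands output by 799/13 − 517/13 = 282/13 past the efficient level; on those units the gap between marginal cost and willingness to pay runs from 0 up to 94.
DWL = ½ × 94 × 282/13 = 13254/13.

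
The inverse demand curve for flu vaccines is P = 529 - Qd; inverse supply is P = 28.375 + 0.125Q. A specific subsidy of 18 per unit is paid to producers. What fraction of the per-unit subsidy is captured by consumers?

Pre-subsidy: 529 - Q = 28.375 + 0.125Q gives Q* = 445 and P* = 84.
With the subsidy, sellers receive Ps = Pb + 18 for each unit, where Pb is the price buyers pay.
On the curves, Pb = 529 - Q and Ps = 28.375 + 0.125Q; the wedge Ps − Pb = 18 gives 28.375 + 0.125Q − (529 - Q) = 18, so Q' = 461.
Then Pb = 529 − 1·461 = 68 and Ps = 28.375 + 0.125·461 = 86.
Buyers' price falls by P* − Pb = 84 − 68 = 16; sellers' price rises by Ps − P* = 86 − 84 = 2.
So consumers capture 16/18 = 8/9 of each unit of subsidy.

Consumer share = 8/9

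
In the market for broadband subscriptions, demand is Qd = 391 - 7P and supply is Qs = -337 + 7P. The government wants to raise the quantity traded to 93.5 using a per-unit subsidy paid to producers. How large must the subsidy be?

Required subsidy s = 19 per unit

At Q = 93.5, invert demand for the buyer price: Pb = (391 − 93.5)/7 = 42.5; invert supply for the seller price: Ps = (93.5 − (-337))/7 = 61.5.
The subsidy must fill the gap: s = Ps − Pb = 61.5 − 42.5 = 19.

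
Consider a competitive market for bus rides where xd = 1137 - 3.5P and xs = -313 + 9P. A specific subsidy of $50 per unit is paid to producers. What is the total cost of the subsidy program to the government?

Government cost = $42850

Pre-subsidy: 1137 - 3.5P = -313 + 9P gives P* = 116, x* = 731.
With the subsidy, sellers receive Ps = Pb + 50 for each unit, where Pb is the price buyers pay.
Supply in terms of Pb becomes xs = -313 + 9(Pb + 50) = 137 + 9Pb. Setting this equal to demand: 1137 - 3.5Pb = 137 + 9Pb, so Pb = 80.
Sellers receive Ps = 80 + 50 = 130; x' = 1137 − 3.5·80 = 857.
Government outlay = subsidy × quantity = 50 × 857 = 42850.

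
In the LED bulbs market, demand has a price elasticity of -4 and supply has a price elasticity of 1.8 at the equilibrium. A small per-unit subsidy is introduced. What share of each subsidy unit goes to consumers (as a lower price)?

Consumer share = 9/29

For a small subsidy around the equilibrium, the benefit split depends on the relative slopes, which at a point are proportional to the elasticities.
Buyer share = εs/(εs + |εd|) = 1.8/(1.8 + 4) = 9/29; seller share = |εd|/(εs + |εd|) = 20/29.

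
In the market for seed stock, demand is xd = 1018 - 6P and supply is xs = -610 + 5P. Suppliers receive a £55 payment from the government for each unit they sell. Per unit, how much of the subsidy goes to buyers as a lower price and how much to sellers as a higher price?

Buyers gain £25 per unit; sellers gain £30 per unit

Pre-subsidy: 1018 - 6P = -610 + 5P gives P* = 148, x* = 130.
With the subsidy, sellers receive Ps = Pb + 55 for each unit, where Pb is the price buyers pay.
Supply in terms of Pb becomes xs = -610 + 5(Pb + 55) = -335 + 5Pb. Setting this equal to demand: 1018 - 6Pb = -335 + 5Pb, so Pb = 123.
Sellers receive Ps = 123 + 55 = 178; x' = 1018 − 6·123 = 280.
Buyers' price falls by P* − Pb = 148 − 123 = 25; sellers' price rises by Ps − P* = 178 − 148 = 30.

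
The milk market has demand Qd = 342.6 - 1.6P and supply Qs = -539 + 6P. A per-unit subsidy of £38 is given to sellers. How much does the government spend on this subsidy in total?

Pre-subsidy: 342.6 - 1.6P = -539 + 6P gives P* = 116, Q* = 157.
With the subsidy, sellers receive Ps = Pb + 38 for each unit, where Pb is the price buyers pay.
Supply in terms of Pb becomes Qs = -539 + 6(Pb + 38) = -311 + 6Pb. Setting this equal to demand: 342.6 - 1.6Pb = -311 + 6Pb, so Pb = 86.
Sellers receive Ps = 86 + 38 = 124; Q' = 342.6 − 1.6·86 = 205.
Government outlay = subsidy × quantity = 38 × 205 = 7790.

Government cost = £7790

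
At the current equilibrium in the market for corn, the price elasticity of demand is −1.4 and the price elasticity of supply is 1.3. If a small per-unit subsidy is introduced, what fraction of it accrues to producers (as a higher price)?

For a small subsidy around the equilibrium, the benefit split depends on the relative slopes, which at a point are proportional to the elasticities.
Buyer share = εs/(εs + |εd|) = 1.3/(1.3 + 1.4) = 13/27; seller share = |εd|/(εs + |εd|) = 14/27.
So producers capture 14/27 of the subsidy.

Producer share = 14/27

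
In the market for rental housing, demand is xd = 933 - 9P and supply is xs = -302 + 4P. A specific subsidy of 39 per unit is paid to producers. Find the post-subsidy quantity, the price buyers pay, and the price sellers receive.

x' = 186; buyers pay 83; sellers receive 122

Pre-subsidy: 933 - 9P = -302 + 4P gives P* = 95, x* = 78.
With the subsidy, sellers receive Ps = Pb + 39 for each unit, where Pb is the price buyers pay.
Supply in terms of Pb becomes xs = -302 + 4(Pb + 39) = -146 + 4Pb. Setting this equal to demand: 933 - 9Pb = -146 + 4Pb, so Pb = 83.
Sellers receive Ps = 83 + 39 = 122; x' = 933 − 9·83 = 186.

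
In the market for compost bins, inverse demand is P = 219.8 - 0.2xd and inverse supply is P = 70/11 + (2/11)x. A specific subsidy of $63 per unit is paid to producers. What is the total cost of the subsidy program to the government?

Pre-subsidy: 219.8 - 0.2x = 70/11 + (2/11)x gives x* = 559 and P* = 108.
With the subsidy, sellers receive Ps = Pb + 63 for each unit, where Pb is the price buyers pay.
On the curves, Pb = 219.8 - 0.2x and Ps = 70/11 + (2/11)x; the wedge Ps − Pb = 63 gives 70/11 + (2/11)x − (219.8 - 0.2x) = 63, so x' = 724.
Then Pb = 219.8 − 0.2·724 = 75 and Ps = 70/11 + (2/11)·724 = 138.
Government outlay = subsidy × quantity = 63 × 724 = 45612.

Government cost = $45612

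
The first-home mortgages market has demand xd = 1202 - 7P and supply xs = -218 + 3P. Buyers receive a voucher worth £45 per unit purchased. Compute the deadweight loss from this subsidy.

Pre-subsidy: 1202 - 7P = -218 + 3P gives P* = 142, x* = 208.
With the rebate, buyers effectively pay Pb = Ps − 45, where Ps is the price sellers receive.
Demand in terms of Ps becomes xd = 1202 − 7(Ps − 45) = 1517 - 7Ps. Setting this equal to supply: 1517 - 7Ps = -218 + 3Ps, so Ps = 173.5.
Buyers pay Pb = 173.5 − 45 = 128.5; x' = -218 + 3·173.5 = 302.5.
The subsidy expands output by 302.5 − 208 = 94.5 past the efficient level; on those units the gap between marginal cost and willingness to pay runs from 0 up to 45.
DWL = ½ × 45 × 94.5 = 2126.25.

Deadweight loss = £2126.25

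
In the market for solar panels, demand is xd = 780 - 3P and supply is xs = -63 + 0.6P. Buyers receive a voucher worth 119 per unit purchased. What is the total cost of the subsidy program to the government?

Government cost = 16303

Pre-subsidy: 780 - 3P = -63 + 0.6P gives P* = 1405/6, x* = 77.5.
With the rebate, buyers effectively pay Pb = Ps − 119, where Ps is the price sellers receive.
Demand in terms of Ps becomes xd = 780 − 3(Ps − 119) = 1137 - 3Ps. Setting this equal to supply: 1137 - 3Ps = -63 + 0.6Ps, so Ps = 1000/3.
Buyers pay Pb = 1000/3 − 119 = 643/3; x' = -63 + 0.6·(1000/3) = 137.
Government outlay = subsidy × quantity = 119 × 137 = 16303.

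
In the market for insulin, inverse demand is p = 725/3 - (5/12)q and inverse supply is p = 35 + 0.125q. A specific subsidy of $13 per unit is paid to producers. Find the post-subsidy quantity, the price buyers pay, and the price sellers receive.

q' = 5272/13; buyers pay 945/13; sellers receive 1114/13

Pre-subsidy: 725/3 - (5/12)q = 35 + 0.125q gives q* = 4960/13 and p* = 1075/13.
With the subsidy, sellers receive ps = pb + 13 for each unit, where pb is the price buyers pay.
On the curves, pb = 725/3 - (5/12)q and ps = 35 + 0.125q; the wedge ps − pb = 13 gives 35 + 0.125q − (725/3 - (5/12)q) = 13, so q' = 5272/13.
Then pb = 725/3 − (5/12)·(5272/13) = 945/13 and ps = 35 + 0.125·(5272/13) = 1114/13.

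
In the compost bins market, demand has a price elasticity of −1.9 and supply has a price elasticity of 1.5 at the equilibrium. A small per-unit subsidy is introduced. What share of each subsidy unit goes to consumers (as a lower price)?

For a small subsidy around the equilibrium, the benefit split depends on the relative slopes, which at a point are proportional to the elasticities.
Buyer share = εs/(εs + |εd|) = 1.5/(1.5 + 1.9) = 15/34; seller share = |εd|/(εs + |εd|) = 19/34.

Consumer share = 15/34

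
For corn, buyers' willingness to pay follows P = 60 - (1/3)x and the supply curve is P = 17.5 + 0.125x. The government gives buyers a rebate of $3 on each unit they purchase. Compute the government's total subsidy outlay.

Government cost = 3276/11

Pre-subsidy: 60 - (1/3)x = 17.5 + 0.125x gives x* = 1020/11 and P* = 320/11.
With the rebate, buyers effectively pay Pb = Ps − 3, where Ps is the price sellers receive.
On the curves, Pb = 60 - (1/3)x and Ps = 17.5 + 0.125x; the wedge Ps − Pb = 3 gives 17.5 + 0.125x − (60 - (1/3)x) = 3, so x' = 1092/11.
Then Pb = 60 − (1/3)·(1092/11) = 296/11 and Ps = 17.5 + 0.125·(1092/11) = 329/11.
Government outlay = subsidy × quantity = 3 × 1092/11 = 3276/11.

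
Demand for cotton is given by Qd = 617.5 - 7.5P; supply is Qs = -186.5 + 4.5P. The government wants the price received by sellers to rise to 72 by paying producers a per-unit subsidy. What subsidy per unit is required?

At a seller price of 72, quantity supplied is -186.5 + 4.5·72 = 137.5.
Buyers absorb 137.5 only when they pay Pb with 617.5 − 7.5·Pb = 137.5, i.e. Pb = 64.
s = Ps − Pb = 72 − 64 = 8.

Required subsidy s = 8 per unit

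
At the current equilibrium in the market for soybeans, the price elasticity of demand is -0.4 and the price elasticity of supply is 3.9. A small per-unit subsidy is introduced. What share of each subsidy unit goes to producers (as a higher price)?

For a small subsidy around the equilibrium, the benefit split depends on the relative slopes, which at a point are proportional to the elasticities.
Buyer share = εs/(εs + |εd|) = 3.9/(3.9 + 0.4) = 39/43; seller share = |εd|/(εs + |εd|) = 4/43.
So producers capture 4/43 of the subsidy.

Producer share = 4/43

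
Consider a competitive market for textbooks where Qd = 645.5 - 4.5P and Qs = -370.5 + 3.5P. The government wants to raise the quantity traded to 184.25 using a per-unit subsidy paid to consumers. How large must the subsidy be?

At Q = 184.25, invert demand for the buyer price: Pb = (645.5 − 184.25)/4.5 = 102.5; invert supply for the seller price: Ps = (184.25 − (-370.5))/3.5 = 158.5.
The subsidy must fill the gap: s = Ps − Pb = 158.5 − 102.5 = 56.

Required subsidy s = 56 per unit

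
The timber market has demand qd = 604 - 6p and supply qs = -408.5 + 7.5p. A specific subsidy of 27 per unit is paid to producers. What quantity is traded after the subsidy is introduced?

Pre-subsidy: 604 - 6p = -408.5 + 7.5p gives p* = 75, q* = 154.
With the subsidy, sellers receive ps = pb + 27 for each unit, where pb is the price buyers pay.
Supply in terms of pb becomes qs = -408.5 + 7.5(pb + 27) = -206 + 7.5pb. Setting this equal to demand: 604 - 6pb = -206 + 7.5pb, so pb = 60.
Sellers receive ps = 60 + 27 = 87; q' = 604 − 6·60 = 244.

q' = 244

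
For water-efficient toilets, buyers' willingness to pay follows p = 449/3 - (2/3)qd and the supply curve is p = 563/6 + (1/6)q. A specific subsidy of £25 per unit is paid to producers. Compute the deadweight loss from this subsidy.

Deadweight loss = £375

Pre-subsidy: 449/3 - (2/3)q = 563/6 + (1/6)q gives q* = 67 and p* = 105.
With the subsidy, sellers receive ps = pb + 25 for each unit, where pb is the price buyers pay.
On the curves, pb = 449/3 - (2/3)q and ps = 563/6 + (1/6)q; the wedge ps − pb = 25 gives 563/6 + (1/6)q − (449/3 - (2/3)q) = 25, so q' = 97.
Then pb = 449/3 − (2/3)·97 = 85 and ps = 563/6 + (1/6)·97 = 110.
The subsidy expands output by 97 − 67 = 30 past the efficient level; on those units the gap between marginal cost and willingness to pay runs from 0 up to 25.
DWL = ½ × 25 × 30 = 375.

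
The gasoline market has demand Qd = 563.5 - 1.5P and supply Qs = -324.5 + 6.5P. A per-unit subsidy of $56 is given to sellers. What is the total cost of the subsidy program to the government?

Government cost = $26054

Pre-subsidy: 563.5 - 1.5P = -324.5 + 6.5P gives P* = 111, Q* = 397.
With the subsidy, sellers receive Ps = Pb + 56 for each unit, where Pb is the price buyers pay.
Supply in terms of Pb becomes Qs = -324.5 + 6.5(Pb + 56) = 39.5 + 6.5Pb. Setting this equal to demand: 563.5 - 1.5Pb = 39.5 + 6.5Pb, so Pb = 65.5.
Sellers receive Ps = 65.5 + 56 = 121.5; Q' = 563.5 − 1.5·65.5 = 465.25.
Government outlay = subsidy × quantity = 56 × 465.25 = 26054.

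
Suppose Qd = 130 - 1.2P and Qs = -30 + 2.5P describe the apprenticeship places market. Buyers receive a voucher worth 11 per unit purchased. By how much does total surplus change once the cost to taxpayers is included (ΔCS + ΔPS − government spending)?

Net change in total surplus = -1815/37

Pre-subsidy: 130 - 1.2P = -30 + 2.5P gives P* = 1600/37, Q* = 2890/37.
With the rebate, buyers effectively pay Pb = Ps − 11, where Ps is the price sellers receive.
Demand in terms of Ps becomes Qd = 130 − 1.2(Ps − 11) = 143.2 - 1.2Ps. Setting this equal to supply: 143.2 - 1.2Ps = -30 + 2.5Ps, so Ps = 1732/37.
Buyers pay Pb = 1732/37 − 11 = 1325/37; Q' = -30 + 2.5·(1732/37) = 3220/37.
ΔCS = ½(2890/37 + 3220/37)(1600/37 − 1325/37) = 840125/1369; ΔPS = ½(2890/37 + 3220/37)(1732/37 − 1600/37) = 403260/1369.
Government spending = 11 × 3220/37 = 35420/37.
Net change = 840125/1369 + 403260/1369 − 35420/37 = -1815/37. The loss equals the DWL triangle ½·11·330/37.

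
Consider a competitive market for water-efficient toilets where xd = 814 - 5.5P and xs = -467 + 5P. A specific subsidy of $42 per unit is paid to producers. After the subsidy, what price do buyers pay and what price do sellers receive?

Buyers pay $102; sellers receive $144

Pre-subsidy: 814 - 5.5P = -467 + 5P gives P* = 122, x* = 143.
With the subsidy, sellers receive Ps = Pb + 42 for each unit, where Pb is the price buyers pay.
Supply in terms of Pb becomes xs = -467 + 5(Pb + 42) = -257 + 5Pb. Setting this equal to demand: 814 - 5.5Pb = -257 + 5Pb, so Pb = 102.
Sellers receive Ps = 102 + 42 = 144; x' = 814 − 5.5·102 = 253.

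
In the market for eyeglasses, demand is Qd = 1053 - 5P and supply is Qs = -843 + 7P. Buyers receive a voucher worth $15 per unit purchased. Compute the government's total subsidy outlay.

Pre-subsidy: 1053 - 5P = -843 + 7P gives P* = 158, Q* = 263.
With the rebate, buyers effectively pay Pb = Ps − 15, where Ps is the price sellers receive.
Demand in terms of Ps becomes Qd = 1053 − 5(Ps − 15) = 1128 - 5Ps. Setting this equal to supply: 1128 - 5Ps = -843 + 7Ps, so Ps = 164.25.
Buyers pay Pb = 164.25 − 15 = 149.25; Q' = -843 + 7·164.25 = 306.75.
Government outlay = subsidy × quantity = 15 × 306.75 = 4601.25.

Government cost = $4601.25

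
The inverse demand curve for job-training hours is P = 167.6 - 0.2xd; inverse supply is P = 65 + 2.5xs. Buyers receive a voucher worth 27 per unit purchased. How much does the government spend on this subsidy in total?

Pre-subsidy: 167.6 - 0.2x = 65 + 2.5x gives x* = 38 and P* = 160.
With the rebate, buyers effectively pay Pb = Ps − 27, where Ps is the price sellers receive.
On the curves, Pb = 167.6 - 0.2x and Ps = 65 + 2.5x; the wedge Ps − Pb = 27 gives 65 + 2.5x − (167.6 - 0.2x) = 27, so x' = 48.
Then Pb = 167.6 − 0.2·48 = 158 and Ps = 65 + 2.5·48 = 185.
Government outlay = subsidy × quantity = 27 × 48 = 1296.

Government cost = 1296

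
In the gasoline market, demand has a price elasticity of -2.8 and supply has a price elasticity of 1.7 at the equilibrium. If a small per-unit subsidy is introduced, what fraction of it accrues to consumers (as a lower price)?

For a small subsidy around the equilibrium, the benefit split depends on the relative slopes, which at a point are proportional to the elasticities.
Buyer share = εs/(εs + |εd|) = 1.7/(1.7 + 2.8) = 17/45; seller share = |εd|/(εs + |εd|) = 28/45.

Consumer share = 17/45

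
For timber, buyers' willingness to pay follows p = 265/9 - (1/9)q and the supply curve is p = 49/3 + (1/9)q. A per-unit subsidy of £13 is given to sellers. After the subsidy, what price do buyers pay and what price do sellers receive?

Pre-subsidy: 265/9 - (1/9)q = 49/3 + (1/9)q gives q* = 59 and p* = 206/9.
With the subsidy, sellers receive ps = pb + 13 for each unit, where pb is the price buyers pay.
On the curves, pb = 265/9 - (1/9)q and ps = 49/3 + (1/9)q; the wedge ps − pb = 13 gives 49/3 + (1/9)q − (265/9 - (1/9)q) = 13, so q' = 117.5.
Then pb = 265/9 − (1/9)·117.5 = 295/18 and ps = 49/3 + (1/9)·117.5 = 529/18.

Buyers pay 295/18; sellers receive 529/18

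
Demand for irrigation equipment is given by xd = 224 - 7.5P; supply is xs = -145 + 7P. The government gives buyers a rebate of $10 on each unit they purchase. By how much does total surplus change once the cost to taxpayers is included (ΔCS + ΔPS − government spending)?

Pre-subsidy: 224 - 7.5P = -145 + 7P gives P* = 738/29, x* = 961/29.
With the rebate, buyers effectively pay Pb = Ps − 10, where Ps is the price sellers receive.
Demand in terms of Ps becomes xd = 224 − 7.5(Ps − 10) = 299 - 7.5Ps. Setting this equal to supply: 299 - 7.5Ps = -145 + 7Ps, so Ps = 888/29.
Buyers pay Pb = 888/29 − 10 = 598/29; x' = -145 + 7·(888/29) = 2011/29.
ΔCS = ½(961/29 + 2011/29)(738/29 − 598/29) = 208040/841; ΔPS = ½(961/29 + 2011/29)(888/29 − 738/29) = 222900/841.
Government spending = 10 × 2011/29 = 20110/29.
Net change = 208040/841 + 222900/841 − 20110/29 = -5250/29. The loss equals the DWL triangle ½·10·1050/29.

Net change in total surplus = -5250/29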